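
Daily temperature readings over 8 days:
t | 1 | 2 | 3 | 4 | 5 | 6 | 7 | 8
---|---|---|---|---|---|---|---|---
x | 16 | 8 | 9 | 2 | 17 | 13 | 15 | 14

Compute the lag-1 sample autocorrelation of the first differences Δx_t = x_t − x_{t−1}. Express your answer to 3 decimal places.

First differences Δx: -8, 1, -7, 15, -4, 2, -1
Mean of differences = -0.2857
Numerator Σ(Δx_t−Δx̄)(Δx_{t+1}−Δx̄) = -188.0816
Denominator Σ(Δx_t−Δx̄)² = 359.4286
r_1(Δx) = -188.0816 / 359.4286 = -0.523

-0.523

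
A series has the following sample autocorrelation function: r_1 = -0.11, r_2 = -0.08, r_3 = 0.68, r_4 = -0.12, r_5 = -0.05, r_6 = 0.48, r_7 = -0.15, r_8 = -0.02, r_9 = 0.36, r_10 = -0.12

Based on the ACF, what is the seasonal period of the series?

The largest autocorrelation is r_3 = 0.68, with weaker echoes at lags 6 (0.48) and 9 (0.36); the remaining lags stay at or below -0.02.
The dominant spike at lag 3 indicates a seasonal period of 3.

3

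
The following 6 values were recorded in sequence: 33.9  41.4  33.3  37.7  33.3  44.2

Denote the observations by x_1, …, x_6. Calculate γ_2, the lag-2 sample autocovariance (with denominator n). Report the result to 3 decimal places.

5.667

Mean x̄ = (33.9 + 41.4 + 33.3 + 37.7 + 33.3 + 44.2)/6 = 37.3000
Deviations: -3.4000, 4.1000, -4.0000, 0.4000, -4.0000, 6.9000
Σ_{t=1}^{4}(x_t−x̄)(x_{t+2}−x̄) = 34.0000
γ_2 = 34.0000 / 6 = 5.667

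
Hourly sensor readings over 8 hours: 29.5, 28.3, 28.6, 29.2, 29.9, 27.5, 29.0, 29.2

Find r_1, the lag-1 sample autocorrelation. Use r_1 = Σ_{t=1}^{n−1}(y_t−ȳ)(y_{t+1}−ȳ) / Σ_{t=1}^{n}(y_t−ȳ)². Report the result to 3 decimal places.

Mean ȳ = (29.5 + 28.3 + 28.6 + 29.2 + 29.9 + 27.5 + 29.0 + 29.2)/8 = 28.9000
Σ(y_t−ȳ)(y_{t+1}−ȳ) = (-0.3600) + (0.1800) + (-0.0900) + (0.3000) + (-1.4000) + (-0.1400) + (0.0300) = -1.4800
Denominator Σ(y_t−ȳ)² = 3.9600
r_1 = -1.4800 / 3.9600 = -0.374

-0.374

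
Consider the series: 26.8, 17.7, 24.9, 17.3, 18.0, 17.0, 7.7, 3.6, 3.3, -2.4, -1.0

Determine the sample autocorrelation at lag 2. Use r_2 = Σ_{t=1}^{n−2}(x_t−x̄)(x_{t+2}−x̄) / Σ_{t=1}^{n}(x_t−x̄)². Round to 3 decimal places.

0.504

Mean x̄ = (26.8 + 17.7 + 24.9 + 17.3 + 18.0 + 17.0 + 7.7 + 3.6 + 3.3 − 2.4 − 1.0)/11 = 12.0818
Numerator Σ_{t=1}^{9}(x_t−x̄)(x_{t+2}−x̄) = 528.0484
Denominator Σ(x_t−x̄)² = 1048.0564
r_2 = 528.0484 / 1048.0564 = 0.504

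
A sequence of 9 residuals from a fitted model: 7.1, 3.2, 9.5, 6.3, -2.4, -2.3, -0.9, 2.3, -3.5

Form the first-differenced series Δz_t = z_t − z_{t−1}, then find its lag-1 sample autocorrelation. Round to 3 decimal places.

-0.201

First differences Δz: -3.9, 6.3, -3.2, -8.7, 0.1, 1.4, 3.2, -5.8
Mean of differences = -1.3250
Numerator Σ(Δz_t−Δz̄)(Δz_{t+1}−Δz̄) = -34.6481
Denominator Σ(Δz_t−Δz̄)² = 172.6350
r_1(Δz) = -34.6481 / 172.6350 = -0.201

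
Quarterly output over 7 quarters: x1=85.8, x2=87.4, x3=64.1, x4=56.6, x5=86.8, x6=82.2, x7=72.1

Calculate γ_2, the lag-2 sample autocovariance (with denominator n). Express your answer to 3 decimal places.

Mean x̄ = (85.8 + 87.4 + 64.1 + 56.6 + 86.8 + 82.2 + 72.1)/7 = 76.4286
Σ_{t=1}^{5}(x_t−x̄)(x_{t+2}−x̄) = -620.2816
γ_2 = -620.2816 / 7 = -88.612

-88.612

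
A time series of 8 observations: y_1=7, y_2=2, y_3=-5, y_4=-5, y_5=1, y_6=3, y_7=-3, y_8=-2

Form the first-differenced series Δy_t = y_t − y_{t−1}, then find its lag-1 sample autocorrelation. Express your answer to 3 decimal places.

0.150

First differences Δy: -5, -7, 0, 6, 2, -6, 1
Mean of differences = -1.2857
Numerator Σ(Δy_t−Δȳ)(Δy_{t+1}−Δȳ) = 20.9184
Denominator Σ(Δy_t−Δȳ)² = 139.4286
r_1(Δy) = 20.9184 / 139.4286 = 0.150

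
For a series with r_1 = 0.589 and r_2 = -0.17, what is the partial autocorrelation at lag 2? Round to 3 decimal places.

-0.792

φ_{22} = (r_2 − r_1²) / (1 − r_1²)
r_1² = (0.589)² = 0.346921
Numerator = -0.17 − 0.3469 = -0.5169; denominator = 1 − 0.3469 = 0.6531
φ_{22} = -0.5169 / 0.6531 = -0.792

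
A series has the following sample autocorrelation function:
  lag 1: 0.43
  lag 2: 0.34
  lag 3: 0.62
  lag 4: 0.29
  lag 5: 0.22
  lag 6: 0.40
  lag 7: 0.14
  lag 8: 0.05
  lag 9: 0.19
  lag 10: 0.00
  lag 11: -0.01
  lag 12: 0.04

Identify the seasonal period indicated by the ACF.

The largest autocorrelation is r_3 = 0.62; the remaining lags stay at or below 0.43. The elevated value at lag 1 (0.43), dropping to 0.34 at lag 2, reflects decaying short-term dependence rather than seasonality.
The dominant spike at lag 3 indicates a seasonal period of 3.

3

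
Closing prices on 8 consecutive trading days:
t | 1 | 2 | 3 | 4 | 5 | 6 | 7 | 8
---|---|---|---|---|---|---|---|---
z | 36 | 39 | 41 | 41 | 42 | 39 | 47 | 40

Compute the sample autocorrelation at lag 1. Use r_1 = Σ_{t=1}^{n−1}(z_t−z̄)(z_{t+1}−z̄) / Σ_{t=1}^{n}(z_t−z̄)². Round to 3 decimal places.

Mean z̄ = (36 + 39 + 41 + 41 + 42 + 39 + 47 + 40)/8 = 40.6250
Deviations from mean: -4.6250, -1.6250, 0.3750, 0.3750, 1.3750, -1.6250, 6.3750, -0.6250
Numerator Σ_{t=1}^{7}(z_t−z̄)(z_{t+1}−z̄) = -9.0156
Denominator Σ(z_t−z̄)² = 69.8750
r_1 = -9.0156 / 69.8750 = -0.129

-0.129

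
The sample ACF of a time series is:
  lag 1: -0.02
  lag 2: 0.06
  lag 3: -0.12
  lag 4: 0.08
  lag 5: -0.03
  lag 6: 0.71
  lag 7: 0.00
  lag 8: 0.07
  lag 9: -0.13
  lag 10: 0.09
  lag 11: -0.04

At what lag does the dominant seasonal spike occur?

6

The largest autocorrelation is r_6 = 0.71; the remaining lags stay at or below 0.09.
The dominant spike at lag 6 indicates a seasonal period of 6.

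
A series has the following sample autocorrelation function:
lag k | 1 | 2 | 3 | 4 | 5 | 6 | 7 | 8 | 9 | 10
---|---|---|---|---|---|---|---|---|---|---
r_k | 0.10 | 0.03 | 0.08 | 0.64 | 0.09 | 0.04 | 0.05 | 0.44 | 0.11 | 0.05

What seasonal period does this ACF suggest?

4

The largest autocorrelation is r_4 = 0.64, with a weaker echo at lag 8 (0.44); the remaining lags stay at or below 0.11.
The dominant spike at lag 4 indicates a seasonal period of 4.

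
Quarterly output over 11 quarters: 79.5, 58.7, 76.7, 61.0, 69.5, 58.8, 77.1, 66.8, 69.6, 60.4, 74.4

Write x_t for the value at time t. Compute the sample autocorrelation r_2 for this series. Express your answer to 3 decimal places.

0.488

Mean x̄ = (79.5 + 58.7 + 76.7 + 61.0 + 69.5 + 58.8 + 77.1 + 66.8 + 69.6 + 60.4 + 74.4)/11 = 68.4091
Numerator Σ_{t=1}^{9}(x_t−x̄)(x_{t+2}−x̄) = 299.4435
Denominator Σ(x_t−x̄)² = 614.0091
r_2 = 299.4435 / 614.0091 = 0.488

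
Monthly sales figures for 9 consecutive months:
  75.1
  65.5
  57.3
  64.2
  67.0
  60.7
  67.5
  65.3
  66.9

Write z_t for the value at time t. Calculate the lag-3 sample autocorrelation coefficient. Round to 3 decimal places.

0.090

Mean z̄ = (75.1 + 65.5 + 57.3 + 64.2 + 67.0 + 60.7 + 67.5 + 65.3 + 66.9)/9 = 65.5000
Σ(z_t−z̄)(z_{t+3}−z̄) = (-12.4800) + (0.0000) + (39.3600) + (-2.6000) + (-0.3000) + (-6.7200) = 17.2600
Denominator Σ(z_t−z̄)² = 192.3800
r_3 = 17.2600 / 192.3800 = 0.090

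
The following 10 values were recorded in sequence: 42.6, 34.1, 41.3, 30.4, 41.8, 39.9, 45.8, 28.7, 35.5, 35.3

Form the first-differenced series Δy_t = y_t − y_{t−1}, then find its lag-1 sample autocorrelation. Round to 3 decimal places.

-0.692

First differences Δy: -8.5, 7.2, -10.9, 11.4, -1.9, 5.9, -17.1, 6.8, -0.2
Mean of differences = -0.8111
Numerator Σ(Δy_t−Δȳ)(Δy_{t+1}−Δȳ) = -514.8623
Denominator Σ(Δy_t−Δȳ)² = 744.0489
r_1(Δy) = -514.8623 / 744.0489 = -0.692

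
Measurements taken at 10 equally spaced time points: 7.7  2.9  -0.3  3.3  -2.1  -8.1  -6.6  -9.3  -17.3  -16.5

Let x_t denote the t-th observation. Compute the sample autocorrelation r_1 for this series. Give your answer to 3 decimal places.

Mean x̄ = (7.7 + 2.9 − 0.3 + 3.3 − 2.1 − 8.1 − 6.6 − 9.3 − 17.3 − 16.5)/10 = -4.6300
Numerator Σ_{t=1}^{9}(x_t−x̄)(x_{t+1}−x̄) = 396.6681
Denominator Σ(x_t−x̄)² = 635.9210
r_1 = 396.6681 / 635.9210 = 0.624

0.624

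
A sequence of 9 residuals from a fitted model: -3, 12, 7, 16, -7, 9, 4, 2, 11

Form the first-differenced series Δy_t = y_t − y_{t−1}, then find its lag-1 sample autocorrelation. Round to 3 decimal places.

-0.640

First differences Δy: 15, -5, 9, -23, 16, -5, -2, 9
Mean of differences = 1.7500
Numerator Σ(Δy_t−Δȳ)(Δy_{t+1}−Δȳ) = -768.5625
Denominator Σ(Δy_t−Δȳ)² = 1201.5000
r_1(Δy) = -768.5625 / 1201.5000 = -0.640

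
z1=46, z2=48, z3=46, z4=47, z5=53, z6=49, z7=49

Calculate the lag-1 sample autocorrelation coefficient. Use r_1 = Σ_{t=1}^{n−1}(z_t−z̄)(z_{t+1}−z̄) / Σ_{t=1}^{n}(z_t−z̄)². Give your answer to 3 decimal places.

0.058

Mean z̄ = (46 + 48 + 46 + 47 + 53 + 49 + 49)/7 = 48.2857
Deviations from mean: -2.2857, -0.2857, -2.2857, -1.2857, 4.7143, 0.7143, 0.7143
Σ(z_t−z̄)(z_{t+1}−z̄) = (0.6531) + (0.6531) + (2.9388) + (-6.0612) + (3.3673) + (0.5102) = 2.0612
Denominator Σ(z_t−z̄)² = 35.4286
r_1 = 2.0612 / 35.4286 = 0.058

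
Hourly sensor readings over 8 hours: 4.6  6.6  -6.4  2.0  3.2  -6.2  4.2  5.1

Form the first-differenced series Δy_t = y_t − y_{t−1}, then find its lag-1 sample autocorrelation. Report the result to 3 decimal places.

First differences Δy: 2.0, -13.0, 8.4, 1.2, -9.4, 10.4, 0.9
Mean of differences = 0.0714
Numerator Σ(Δy_t−Δȳ)(Δy_{t+1}−Δȳ) = -224.6337
Denominator Σ(Δy_t−Δȳ)² = 442.2943
r_1(Δy) = -224.6337 / 442.2943 = -0.508

-0.508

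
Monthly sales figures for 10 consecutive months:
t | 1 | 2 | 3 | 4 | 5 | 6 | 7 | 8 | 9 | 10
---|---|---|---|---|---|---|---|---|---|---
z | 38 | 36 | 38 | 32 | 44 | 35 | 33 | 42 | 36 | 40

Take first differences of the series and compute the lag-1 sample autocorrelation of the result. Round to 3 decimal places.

-0.676

First differences Δz: -2, 2, -6, 12, -9, -2, 9, -6, 4
Mean of differences = 0.2222
Numerator Σ(Δz_t−Δz̄)(Δz_{t+1}−Δz̄) = -274.0494
Denominator Σ(Δz_t−Δz̄)² = 405.5556
r_1(Δz) = -274.0494 / 405.5556 = -0.676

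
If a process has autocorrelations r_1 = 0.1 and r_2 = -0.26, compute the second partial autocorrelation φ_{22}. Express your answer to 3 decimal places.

-0.273

φ_{22} = (r_2 − r_1²) / (1 − r_1²)
r_1² = (0.1)² = 0.01
Numerator = -0.26 − 0.0100 = -0.2700; denominator = 1 − 0.0100 = 0.9900
φ_{22} = -0.2700 / 0.9900 = -0.273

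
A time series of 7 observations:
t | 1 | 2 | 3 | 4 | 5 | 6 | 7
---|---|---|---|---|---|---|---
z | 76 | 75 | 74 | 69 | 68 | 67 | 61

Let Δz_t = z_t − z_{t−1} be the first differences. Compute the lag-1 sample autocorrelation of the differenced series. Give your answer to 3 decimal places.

-0.300

First differences Δz: -1, -1, -5, -1, -1, -6
Mean of differences = -2.5000
Numerator Σ(Δz_t−Δz̄)(Δz_{t+1}−Δz̄) = -8.2500
Denominator Σ(Δz_t−Δz̄)² = 27.5000
r_1(Δz) = -8.2500 / 27.5000 = -0.300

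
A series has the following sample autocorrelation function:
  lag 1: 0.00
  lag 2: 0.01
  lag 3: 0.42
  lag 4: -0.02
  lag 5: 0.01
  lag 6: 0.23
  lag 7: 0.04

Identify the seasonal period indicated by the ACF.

3

The largest autocorrelation is r_3 = 0.42, with a weaker echo at lag 6 (0.23); the remaining lags stay at or below 0.04.
The dominant spike at lag 3 indicates a seasonal period of 3.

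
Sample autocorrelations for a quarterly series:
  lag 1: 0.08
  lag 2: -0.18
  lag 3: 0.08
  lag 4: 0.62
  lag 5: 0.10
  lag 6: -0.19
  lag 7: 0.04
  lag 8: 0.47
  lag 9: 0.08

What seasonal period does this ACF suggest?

4

The largest autocorrelation is r_4 = 0.62, with a weaker echo at lag 8 (0.47); the remaining lags stay at or below 0.10.
The dominant spike at lag 4 indicates a seasonal period of 4.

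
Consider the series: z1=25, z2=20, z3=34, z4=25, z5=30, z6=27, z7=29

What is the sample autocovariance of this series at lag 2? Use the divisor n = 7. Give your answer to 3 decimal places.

3.688

Mean z̄ = (25 + 20 + 34 + 25 + 30 + 27 + 29)/7 = 27.1429
Σ_{t=1}^{5}(z_t−z̄)(z_{t+2}−z̄) = 25.8163
γ_2 = 25.8163 / 7 = 3.688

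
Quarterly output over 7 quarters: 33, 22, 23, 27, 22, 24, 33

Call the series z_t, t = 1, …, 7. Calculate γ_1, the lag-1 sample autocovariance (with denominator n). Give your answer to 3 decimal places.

-3.665

Mean z̄ = (33 + 22 + 23 + 27 + 22 + 24 + 33)/7 = 26.2857
Σ_{t=1}^{6}(z_t−z̄)(z_{t+1}−z̄) = -25.6531
γ_1 = -25.6531 / 7 = -3.665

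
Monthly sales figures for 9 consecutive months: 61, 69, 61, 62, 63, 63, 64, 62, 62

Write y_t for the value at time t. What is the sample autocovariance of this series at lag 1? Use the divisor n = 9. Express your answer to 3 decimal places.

Mean ȳ = (61 + 69 + 61 + 62 + 63 + 63 + 64 + 62 + 62)/9 = 63.0000
Σ_{t=1}^{8}(y_t−ȳ)(y_{t+1}−ȳ) = -22.0000
γ_1 = -22.0000 / 9 = -2.444

-2.444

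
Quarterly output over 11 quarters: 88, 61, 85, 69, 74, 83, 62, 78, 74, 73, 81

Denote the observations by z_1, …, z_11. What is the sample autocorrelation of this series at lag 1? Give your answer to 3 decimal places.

Mean z̄ = (88 + 61 + 85 + 69 + 74 + 83 + 62 + 78 + 74 + 73 + 81)/11 = 75.2727
Numerator Σ_{t=1}^{10}(z_t−z̄)(z_{t+1}−z̄) = -535.7107
Denominator Σ(z_t−z̄)² = 784.1818
r_1 = -535.7107 / 784.1818 = -0.683

-0.683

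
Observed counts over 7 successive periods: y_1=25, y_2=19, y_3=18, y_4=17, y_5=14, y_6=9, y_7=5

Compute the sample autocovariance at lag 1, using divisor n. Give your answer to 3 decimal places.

Mean ȳ = (25 + 19 + 18 + 17 + 14 + 9 + 5)/7 = 15.2857
Σ_{t=1}^{6}(y_t−ȳ)(y_{t+1}−ȳ) = 121.3469
γ_1 = 121.3469 / 7 = 17.335

17.335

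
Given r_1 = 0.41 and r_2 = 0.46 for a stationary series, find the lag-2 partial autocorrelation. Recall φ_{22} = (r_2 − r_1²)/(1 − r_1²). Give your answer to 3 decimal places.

φ_{22} = (r_2 − r_1²) / (1 − r_1²)
r_1² = (0.41)² = 0.1681
Numerator = 0.46 − 0.1681 = 0.2919; denominator = 1 − 0.1681 = 0.8319
φ_{22} = 0.2919 / 0.8319 = 0.351

0.351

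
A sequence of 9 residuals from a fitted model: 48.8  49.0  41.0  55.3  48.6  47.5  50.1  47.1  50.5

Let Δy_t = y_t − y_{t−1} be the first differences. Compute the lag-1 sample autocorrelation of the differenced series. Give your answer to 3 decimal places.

-0.659

First differences Δy: 0.2, -8.0, 14.3, -6.7, -1.1, 2.6, -3.0, 3.4
Mean of differences = 0.2125
Numerator Σ(Δy_t−Δȳ)(Δy_{t+1}−Δȳ) = -224.9414
Denominator Σ(Δy_t−Δȳ)² = 341.5888
r_1(Δy) = -224.9414 / 341.5888 = -0.659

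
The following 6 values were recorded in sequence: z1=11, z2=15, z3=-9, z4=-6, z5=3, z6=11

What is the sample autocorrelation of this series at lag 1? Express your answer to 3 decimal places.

0.141

Mean z̄ = (11 + 15 − 9 − 6 + 3 + 11)/6 = 4.1667
Deviations from mean: 6.8333, 10.8333, -13.1667, -10.1667, -1.1667, 6.8333
Numerator Σ_{t=1}^{5}(z_t−z̄)(z_{t+1}−z̄) = 69.1389
Denominator Σ(z_t−z̄)² = 488.8333
r_1 = 69.1389 / 488.8333 = 0.141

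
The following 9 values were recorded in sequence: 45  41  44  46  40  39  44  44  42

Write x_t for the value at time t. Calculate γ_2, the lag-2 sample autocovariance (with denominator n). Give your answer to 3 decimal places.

-3.060

Mean x̄ = (45 + 41 + 44 + 46 + 40 + 39 + 44 + 44 + 42)/9 = 42.7778
Σ_{t=1}^{7}(x_t−x̄)(x_{t+2}−x̄) = -27.5432
γ_2 = -27.5432 / 9 = -3.060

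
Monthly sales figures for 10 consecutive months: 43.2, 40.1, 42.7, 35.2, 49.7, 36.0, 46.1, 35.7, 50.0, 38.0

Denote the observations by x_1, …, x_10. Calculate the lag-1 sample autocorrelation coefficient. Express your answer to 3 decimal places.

Mean x̄ = (43.2 + 40.1 + 42.7 + 35.2 + 49.7 + 36.0 + 46.1 + 35.7 + 50.0 + 38.0)/10 = 41.6700
Numerator Σ_{t=1}^{9}(x_t−x̄)(x_{t+1}−x̄) = -240.0339
Denominator Σ(x_t−x̄)² = 282.4810
r_1 = -240.0339 / 282.4810 = -0.850

-0.850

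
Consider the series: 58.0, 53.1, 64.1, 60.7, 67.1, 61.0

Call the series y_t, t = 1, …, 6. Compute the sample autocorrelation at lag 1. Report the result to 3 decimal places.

Mean ȳ = (58.0 + 53.1 + 64.1 + 60.7 + 67.1 + 61.0)/6 = 60.6667
Deviations from mean: -2.6667, -7.5667, 3.4333, 0.0333, 6.4333, 0.3333
Numerator Σ_{t=1}^{5}(y_t−ȳ)(y_{t+1}−ȳ) = -3.3278
Denominator Σ(y_t−ȳ)² = 117.6533
r_1 = -3.3278 / 117.6533 = -0.028

-0.028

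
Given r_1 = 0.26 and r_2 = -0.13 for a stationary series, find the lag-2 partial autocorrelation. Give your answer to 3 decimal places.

-0.212

φ_{22} = (r_2 − r_1²) / (1 − r_1²)
r_1² = (0.26)² = 0.0676
Numerator = -0.13 − 0.0676 = -0.1976; denominator = 1 − 0.0676 = 0.9324
φ_{22} = -0.1976 / 0.9324 = -0.212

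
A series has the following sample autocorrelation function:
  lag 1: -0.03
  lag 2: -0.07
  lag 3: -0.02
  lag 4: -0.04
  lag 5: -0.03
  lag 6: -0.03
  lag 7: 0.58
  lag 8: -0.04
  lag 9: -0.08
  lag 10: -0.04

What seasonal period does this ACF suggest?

7

The largest autocorrelation is r_7 = 0.58; the remaining lags stay at or below -0.02.
The dominant spike at lag 7 indicates a seasonal period of 7.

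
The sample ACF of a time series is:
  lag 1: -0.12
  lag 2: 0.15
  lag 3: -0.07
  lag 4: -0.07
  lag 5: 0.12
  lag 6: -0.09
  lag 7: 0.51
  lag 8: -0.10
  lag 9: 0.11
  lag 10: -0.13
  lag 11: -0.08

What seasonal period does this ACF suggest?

7

The largest autocorrelation is r_7 = 0.51; the remaining lags stay at or below 0.15.
The dominant spike at lag 7 indicates a seasonal period of 7.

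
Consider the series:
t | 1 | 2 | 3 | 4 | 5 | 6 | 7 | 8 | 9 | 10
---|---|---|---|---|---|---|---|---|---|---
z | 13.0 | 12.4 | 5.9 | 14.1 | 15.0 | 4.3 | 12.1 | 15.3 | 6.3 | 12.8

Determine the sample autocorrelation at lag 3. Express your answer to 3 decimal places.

Mean z̄ = (13.0 + 12.4 + 5.9 + 14.1 + 15.0 + 4.3 + 12.1 + 15.3 + 6.3 + 12.8)/10 = 11.1200
Numerator Σ_{t=1}^{7}(z_t−z̄)(z_{t+3}−z̄) = 99.8268
Denominator Σ(z_t−z̄)² = 147.3560
r_3 = 99.8268 / 147.3560 = 0.677

0.677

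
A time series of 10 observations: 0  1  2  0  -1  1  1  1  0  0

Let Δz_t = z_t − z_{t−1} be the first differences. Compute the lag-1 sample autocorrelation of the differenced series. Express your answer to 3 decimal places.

-0.083

First differences Δz: 1, 1, -2, -1, 2, 0, 0, -1, 0
Mean of differences = 0.0000
Numerator Σ(Δz_t−Δz̄)(Δz_{t+1}−Δz̄) = -1.0000
Denominator Σ(Δz_t−Δz̄)² = 12.0000
r_1(Δz) = -1.0000 / 12.0000 = -0.083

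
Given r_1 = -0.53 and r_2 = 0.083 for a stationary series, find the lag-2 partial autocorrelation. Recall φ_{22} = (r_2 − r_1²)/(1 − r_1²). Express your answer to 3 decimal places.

φ_{22} = (r_2 − r_1²) / (1 − r_1²)
r_1² = (-0.53)² = 0.2809
Numerator = 0.083 − 0.2809 = -0.1979; denominator = 1 − 0.2809 = 0.7191
φ_{22} = -0.1979 / 0.7191 = -0.275

-0.275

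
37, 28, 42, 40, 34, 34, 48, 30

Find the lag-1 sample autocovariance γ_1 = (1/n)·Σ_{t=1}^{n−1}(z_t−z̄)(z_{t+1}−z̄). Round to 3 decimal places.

Mean z̄ = (37 + 28 + 42 + 40 + 34 + 34 + 48 + 30)/8 = 36.6250
Σ_{t=1}^{7}(z_t−z̄)(z_{t+1}−z̄) = -138.6406
γ_1 = -138.6406 / 8 = -17.330

-17.330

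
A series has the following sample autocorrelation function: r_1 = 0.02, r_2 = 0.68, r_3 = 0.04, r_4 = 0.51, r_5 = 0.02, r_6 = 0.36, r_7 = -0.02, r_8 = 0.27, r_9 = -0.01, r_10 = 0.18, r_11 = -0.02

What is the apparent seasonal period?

The largest autocorrelation is r_2 = 0.68, with weaker echoes at lags 4 (0.51), 6 (0.36), 8 (0.27) and 10 (0.18); the remaining lags stay at or below 0.04.
The dominant spike at lag 2 indicates a seasonal period of 2.

2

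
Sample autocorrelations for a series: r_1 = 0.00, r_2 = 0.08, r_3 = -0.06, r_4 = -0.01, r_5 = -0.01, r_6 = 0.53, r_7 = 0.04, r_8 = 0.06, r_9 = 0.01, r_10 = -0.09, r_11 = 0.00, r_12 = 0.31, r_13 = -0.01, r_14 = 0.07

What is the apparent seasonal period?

The largest autocorrelation is r_6 = 0.53, with a weaker echo at lag 12 (0.31); the remaining lags stay at or below 0.08.
The dominant spike at lag 6 indicates a seasonal period of 6.

6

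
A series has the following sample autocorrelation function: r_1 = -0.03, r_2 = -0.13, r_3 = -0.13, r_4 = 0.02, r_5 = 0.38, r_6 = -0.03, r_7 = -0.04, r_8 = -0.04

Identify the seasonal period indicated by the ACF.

5

The largest autocorrelation is r_5 = 0.38; the remaining lags stay at or below 0.02.
The dominant spike at lag 5 indicates a seasonal period of 5.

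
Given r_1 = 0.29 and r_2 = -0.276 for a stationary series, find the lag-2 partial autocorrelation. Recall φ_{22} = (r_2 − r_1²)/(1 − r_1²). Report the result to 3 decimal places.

-0.393

φ_{22} = (r_2 − r_1²) / (1 − r_1²)
r_1² = (0.29)² = 0.0841
Numerator = -0.276 − 0.0841 = -0.3601; denominator = 1 − 0.0841 = 0.9159
φ_{22} = -0.3601 / 0.9159 = -0.393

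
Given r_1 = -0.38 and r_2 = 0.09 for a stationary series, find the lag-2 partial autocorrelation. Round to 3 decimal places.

-0.064

φ_{22} = (r_2 − r_1²) / (1 − r_1²)
r_1² = (-0.38)² = 0.1444
Numerator = 0.09 − 0.1444 = -0.0544; denominator = 1 − 0.1444 = 0.8556
φ_{22} = -0.0544 / 0.8556 = -0.064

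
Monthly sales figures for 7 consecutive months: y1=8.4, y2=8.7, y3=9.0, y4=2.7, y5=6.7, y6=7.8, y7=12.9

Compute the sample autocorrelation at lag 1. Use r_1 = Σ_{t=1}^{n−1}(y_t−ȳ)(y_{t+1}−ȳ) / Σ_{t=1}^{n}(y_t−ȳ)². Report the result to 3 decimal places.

0.036

Mean ȳ = (8.4 + 8.7 + 9.0 + 2.7 + 6.7 + 7.8 + 12.9)/7 = 8.0286
Deviations from mean: 0.3714, 0.6714, 0.9714, -5.3286, -1.3286, -0.2286, 4.8714
Σ(y_t−ȳ)(y_{t+1}−ȳ) = (0.2494) + (0.6522) + (-5.1763) + (7.0794) + (0.3037) + (-1.1135) = 1.9949
Denominator Σ(y_t−ȳ)² = 55.4743
r_1 = 1.9949 / 55.4743 = 0.036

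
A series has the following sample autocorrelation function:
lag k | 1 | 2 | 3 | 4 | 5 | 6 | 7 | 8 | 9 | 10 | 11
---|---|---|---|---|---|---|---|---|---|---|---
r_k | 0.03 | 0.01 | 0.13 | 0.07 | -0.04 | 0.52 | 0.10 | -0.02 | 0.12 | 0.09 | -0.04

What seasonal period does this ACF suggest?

The largest autocorrelation is r_6 = 0.52; the remaining lags stay at or below 0.13.
The dominant spike at lag 6 indicates a seasonal period of 6.

6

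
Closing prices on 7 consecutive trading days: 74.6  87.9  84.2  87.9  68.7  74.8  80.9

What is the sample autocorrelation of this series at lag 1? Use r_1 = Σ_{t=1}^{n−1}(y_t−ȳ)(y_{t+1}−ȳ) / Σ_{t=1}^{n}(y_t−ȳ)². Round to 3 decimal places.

Mean ȳ = (74.6 + 87.9 + 84.2 + 87.9 + 68.7 + 74.8 + 80.9)/7 = 79.8571
Σ(y_t−ȳ)(y_{t+1}−ȳ) = (-42.2824) + (34.9290) + (34.9290) + (-89.7353) + (56.4233) + (-5.2739) = -11.0104
Denominator Σ(y_t−ȳ)² = 327.0171
r_1 = -11.0104 / 327.0171 = -0.034

-0.034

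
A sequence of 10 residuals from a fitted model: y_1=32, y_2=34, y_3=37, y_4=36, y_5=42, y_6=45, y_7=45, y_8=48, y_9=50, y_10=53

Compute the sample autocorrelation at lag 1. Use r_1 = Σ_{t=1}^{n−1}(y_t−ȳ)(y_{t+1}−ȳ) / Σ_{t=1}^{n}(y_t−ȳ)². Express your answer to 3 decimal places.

Mean ȳ = (32 + 34 + 37 + 36 + 42 + 45 + 45 + 48 + 50 + 53)/10 = 42.2000
Numerator Σ_{t=1}^{9}(y_t−ȳ)(y_{t+1}−ȳ) = 312.7600
Denominator Σ(y_t−ȳ)² = 463.6000
r_1 = 312.7600 / 463.6000 = 0.675

0.675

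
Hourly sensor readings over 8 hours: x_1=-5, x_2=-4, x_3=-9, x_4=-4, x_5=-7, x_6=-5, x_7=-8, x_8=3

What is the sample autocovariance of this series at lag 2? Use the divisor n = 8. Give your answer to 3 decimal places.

Mean x̄ = (-5 − 4 − 9 − 4 − 7 − 5 − 8 + 3)/8 = -4.8750
Deviations: -0.1250, 0.8750, -4.1250, 0.8750, -2.1250, -0.1250, -3.1250, 7.8750
Σ_{t=1}^{6}(x_t−x̄)(x_{t+2}−x̄) = 15.5938
γ_2 = 15.5938 / 8 = 1.949

1.949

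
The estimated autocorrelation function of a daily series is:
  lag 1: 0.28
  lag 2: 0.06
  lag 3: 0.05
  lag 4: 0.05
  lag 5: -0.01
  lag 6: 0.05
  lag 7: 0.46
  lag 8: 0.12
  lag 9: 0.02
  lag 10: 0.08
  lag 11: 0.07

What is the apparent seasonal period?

7

The largest autocorrelation is r_7 = 0.46; the remaining lags stay at or below 0.28. The elevated value at lag 1 (0.28), dropping to 0.06 at lag 2, reflects decaying short-term dependence rather than seasonality.
The dominant spike at lag 7 indicates a seasonal period of 7.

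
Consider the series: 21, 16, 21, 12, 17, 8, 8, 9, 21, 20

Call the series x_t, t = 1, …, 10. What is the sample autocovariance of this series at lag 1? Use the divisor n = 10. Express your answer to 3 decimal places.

Mean x̄ = (21 + 16 + 21 + 12 + 17 + 8 + 8 + 9 + 21 + 20)/10 = 15.3000
Σ_{t=1}^{9}(x_t−x̄)(x_{t+1}−x̄) = 61.3100
γ_1 = 61.3100 / 10 = 6.131

6.131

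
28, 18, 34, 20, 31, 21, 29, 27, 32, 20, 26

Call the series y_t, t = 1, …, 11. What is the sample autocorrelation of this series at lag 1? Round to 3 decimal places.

-0.750

Mean ȳ = (28 + 18 + 34 + 20 + 31 + 21 + 29 + 27 + 32 + 20 + 26)/11 = 26.0000
Numerator Σ_{t=1}^{10}(y_t−ȳ)(y_{t+1}−ȳ) = -225.0000
Denominator Σ(y_t−ȳ)² = 300.0000
r_1 = -225.0000 / 300.0000 = -0.750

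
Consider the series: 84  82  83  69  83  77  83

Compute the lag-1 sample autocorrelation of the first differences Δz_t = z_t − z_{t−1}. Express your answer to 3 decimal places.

-0.710

First differences Δz: -2, 1, -14, 14, -6, 6
Mean of differences = -0.1667
Numerator Σ(Δz_t−Δz̄)(Δz_{t+1}−Δz̄) = -332.8611
Denominator Σ(Δz_t−Δz̄)² = 468.8333
r_1(Δz) = -332.8611 / 468.8333 = -0.710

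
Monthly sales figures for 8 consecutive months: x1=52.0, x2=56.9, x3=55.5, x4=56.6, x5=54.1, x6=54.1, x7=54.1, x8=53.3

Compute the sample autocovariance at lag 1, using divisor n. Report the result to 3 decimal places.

-0.234

Mean x̄ = (52.0 + 56.9 + 55.5 + 56.6 + 54.1 + 54.1 + 54.1 + 53.3)/8 = 54.5750
Deviations: -2.5750, 2.3250, 0.9250, 2.0250, -0.4750, -0.4750, -0.4750, -1.2750
Σ_{t=1}^{7}(x_t−x̄)(x_{t+1}−x̄) = -1.8681
γ_1 = -1.8681 / 8 = -0.234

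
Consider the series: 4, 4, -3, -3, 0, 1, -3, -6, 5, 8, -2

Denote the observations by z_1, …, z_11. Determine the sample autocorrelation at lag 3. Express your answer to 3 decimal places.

-0.046

Mean z̄ = (4 + 4 − 3 − 3 + 0 + 1 − 3 − 6 + 5 + 8 − 2)/11 = 0.4545
Numerator Σ_{t=1}^{8}(z_t−z̄)(z_{t+3}−z̄) = -8.6198
Denominator Σ(z_t−z̄)² = 186.7273
r_3 = -8.6198 / 186.7273 = -0.046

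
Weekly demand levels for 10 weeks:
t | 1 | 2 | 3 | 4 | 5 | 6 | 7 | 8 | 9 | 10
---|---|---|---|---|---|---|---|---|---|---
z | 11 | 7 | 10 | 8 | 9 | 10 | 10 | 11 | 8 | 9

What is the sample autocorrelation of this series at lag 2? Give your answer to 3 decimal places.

Mean z̄ = (11 + 7 + 10 + 8 + 9 + 10 + 10 + 11 + 8 + 9)/10 = 9.3000
Numerator Σ_{t=1}^{8}(z_t−z̄)(z_{t+2}−z̄) = 2.6200
Denominator Σ(z_t−z̄)² = 16.1000
r_2 = 2.6200 / 16.1000 = 0.163

0.163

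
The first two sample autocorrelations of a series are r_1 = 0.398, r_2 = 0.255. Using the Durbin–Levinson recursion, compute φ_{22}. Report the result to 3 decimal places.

0.115

φ_{22} = (r_2 − r_1²) / (1 − r_1²)
r_1² = (0.398)² = 0.158404
Numerator = 0.255 − 0.1584 = 0.0966; denominator = 1 − 0.1584 = 0.8416
φ_{22} = 0.0966 / 0.8416 = 0.115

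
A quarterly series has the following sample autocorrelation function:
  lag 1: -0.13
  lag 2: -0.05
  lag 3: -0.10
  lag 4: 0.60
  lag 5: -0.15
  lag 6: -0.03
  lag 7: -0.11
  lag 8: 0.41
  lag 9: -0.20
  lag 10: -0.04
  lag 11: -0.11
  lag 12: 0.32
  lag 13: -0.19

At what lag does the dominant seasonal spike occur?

The largest autocorrelation is r_4 = 0.60, with weaker echoes at lags 8 (0.41) and 12 (0.32); the remaining lags stay at or below -0.03.
The dominant spike at lag 4 indicates a seasonal period of 4.

4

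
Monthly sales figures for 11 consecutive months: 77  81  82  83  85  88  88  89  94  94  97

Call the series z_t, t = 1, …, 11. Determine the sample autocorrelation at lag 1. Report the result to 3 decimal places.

Mean z̄ = (77 + 81 + 82 + 83 + 85 + 88 + 88 + 89 + 94 + 94 + 97)/11 = 87.0909
Numerator Σ_{t=1}^{10}(z_t−z̄)(z_{t+1}−z̄) = 251.9008
Denominator Σ(z_t−z̄)² = 384.9091
r_1 = 251.9008 / 384.9091 = 0.654

0.654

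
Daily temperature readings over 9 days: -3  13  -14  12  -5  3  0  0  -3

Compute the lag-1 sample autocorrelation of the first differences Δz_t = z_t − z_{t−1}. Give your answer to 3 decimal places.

First differences Δz: 16, -27, 26, -17, 8, -3, 0, -3
Mean of differences = 0.0000
Numerator Σ(Δz_t−Δz̄)(Δz_{t+1}−Δz̄) = -1736.0000
Denominator Σ(Δz_t−Δz̄)² = 2032.0000
r_1(Δz) = -1736.0000 / 2032.0000 = -0.854

-0.854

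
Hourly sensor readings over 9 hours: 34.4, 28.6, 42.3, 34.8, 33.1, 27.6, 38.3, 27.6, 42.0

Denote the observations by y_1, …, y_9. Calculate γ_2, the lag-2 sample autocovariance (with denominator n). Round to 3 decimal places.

6.210

Mean ȳ = (34.4 + 28.6 + 42.3 + 34.8 + 33.1 + 27.6 + 38.3 + 27.6 + 42.0)/9 = 34.3000
Σ_{t=1}^{7}(y_t−ȳ)(y_{t+2}−ȳ) = 55.8900
γ_2 = 55.8900 / 9 = 6.210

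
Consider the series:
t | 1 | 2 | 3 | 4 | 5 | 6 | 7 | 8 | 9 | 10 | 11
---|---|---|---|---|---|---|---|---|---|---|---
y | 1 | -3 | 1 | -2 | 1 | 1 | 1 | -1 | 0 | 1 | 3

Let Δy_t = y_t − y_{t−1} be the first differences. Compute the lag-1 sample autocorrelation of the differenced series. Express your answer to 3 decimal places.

-0.618

First differences Δy: -4, 4, -3, 3, 0, 0, -2, 1, 1, 2
Mean of differences = 0.2000
Numerator Σ(Δy_t−Δȳ)(Δy_{t+1}−Δȳ) = -36.8400
Denominator Σ(Δy_t−Δȳ)² = 59.6000
r_1(Δy) = -36.8400 / 59.6000 = -0.618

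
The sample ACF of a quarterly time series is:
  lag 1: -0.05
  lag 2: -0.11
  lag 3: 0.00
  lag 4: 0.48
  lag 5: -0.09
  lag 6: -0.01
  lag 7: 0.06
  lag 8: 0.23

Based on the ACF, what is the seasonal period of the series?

4

The largest autocorrelation is r_4 = 0.48, with a weaker echo at lag 8 (0.23); the remaining lags stay at or below 0.06.
The dominant spike at lag 4 indicates a seasonal period of 4.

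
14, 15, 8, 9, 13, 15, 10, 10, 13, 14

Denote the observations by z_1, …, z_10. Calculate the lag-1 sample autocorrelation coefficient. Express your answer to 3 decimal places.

Mean z̄ = (14 + 15 + 8 + 9 + 13 + 15 + 10 + 10 + 13 + 14)/10 = 12.1000
Numerator Σ_{t=1}^{9}(z_t−z̄)(z_{t+1}−z̄) = 4.2900
Denominator Σ(z_t−z̄)² = 60.9000
r_1 = 4.2900 / 60.9000 = 0.070

0.070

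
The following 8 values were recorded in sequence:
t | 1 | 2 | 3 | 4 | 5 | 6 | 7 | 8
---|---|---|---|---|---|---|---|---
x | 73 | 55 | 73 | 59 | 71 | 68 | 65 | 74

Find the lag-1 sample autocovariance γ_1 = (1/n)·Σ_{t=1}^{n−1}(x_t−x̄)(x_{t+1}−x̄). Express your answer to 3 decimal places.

Mean x̄ = (73 + 55 + 73 + 59 + 71 + 68 + 65 + 74)/8 = 67.2500
Σ_{t=1}^{7}(x_t−x̄)(x_{t+1}−x̄) = -233.3125
γ_1 = -233.3125 / 8 = -29.164

-29.164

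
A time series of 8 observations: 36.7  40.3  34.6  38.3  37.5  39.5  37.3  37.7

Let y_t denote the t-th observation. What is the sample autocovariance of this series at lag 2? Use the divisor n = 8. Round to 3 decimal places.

Mean ȳ = (36.7 + 40.3 + 34.6 + 38.3 + 37.5 + 39.5 + 37.3 + 37.7)/8 = 37.7375
Σ_{t=1}^{6}(y_t−ȳ)(y_{t+2}−ȳ) = 6.4709
γ_2 = 6.4709 / 8 = 0.809

0.809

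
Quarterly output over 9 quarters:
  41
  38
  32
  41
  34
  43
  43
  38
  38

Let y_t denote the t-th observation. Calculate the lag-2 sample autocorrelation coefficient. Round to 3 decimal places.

Mean ȳ = (41 + 38 + 32 + 41 + 34 + 43 + 43 + 38 + 38)/9 = 38.6667
Numerator Σ_{t=1}^{7}(y_t−ȳ)(y_{t+2}−ȳ) = -1.8889
Denominator Σ(y_t−ȳ)² = 116.0000
r_2 = -1.8889 / 116.0000 = -0.016

-0.016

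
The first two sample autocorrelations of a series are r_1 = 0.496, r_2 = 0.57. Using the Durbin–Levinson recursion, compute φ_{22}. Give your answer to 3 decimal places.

0.430

φ_{22} = (r_2 − r_1²) / (1 − r_1²)
r_1² = (0.496)² = 0.246016
Numerator = 0.57 − 0.2460 = 0.3240; denominator = 1 − 0.2460 = 0.7540
φ_{22} = 0.3240 / 0.7540 = 0.430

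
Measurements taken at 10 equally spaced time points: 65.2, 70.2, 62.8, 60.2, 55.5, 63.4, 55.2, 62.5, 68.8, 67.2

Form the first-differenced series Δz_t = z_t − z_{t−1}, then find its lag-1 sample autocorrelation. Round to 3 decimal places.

First differences Δz: 5.0, -7.4, -2.6, -4.7, 7.9, -8.2, 7.3, 6.3, -1.6
Mean of differences = 0.2222
Numerator Σ(Δz_t−Δz̄)(Δz_{t+1}−Δz̄) = -131.1383
Denominator Σ(Δz_t−Δz̄)² = 333.3556
r_1(Δz) = -131.1383 / 333.3556 = -0.393

-0.393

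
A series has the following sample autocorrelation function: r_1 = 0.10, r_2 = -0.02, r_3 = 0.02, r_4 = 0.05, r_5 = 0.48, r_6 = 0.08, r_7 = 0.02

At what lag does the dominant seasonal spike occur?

The largest autocorrelation is r_5 = 0.48; the remaining lags stay at or below 0.10.
The dominant spike at lag 5 indicates a seasonal period of 5.

5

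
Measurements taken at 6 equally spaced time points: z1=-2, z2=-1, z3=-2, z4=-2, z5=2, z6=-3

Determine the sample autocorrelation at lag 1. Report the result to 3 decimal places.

-0.507

Mean z̄ = (-2 − 1 − 2 − 2 + 2 − 3)/6 = -1.3333
Σ(z_t−z̄)(z_{t+1}−z̄) = (-0.2222) + (-0.2222) + (0.4444) + (-2.2222) + (-5.5556) = -7.7778
Denominator Σ(z_t−z̄)² = 15.3333
r_1 = -7.7778 / 15.3333 = -0.507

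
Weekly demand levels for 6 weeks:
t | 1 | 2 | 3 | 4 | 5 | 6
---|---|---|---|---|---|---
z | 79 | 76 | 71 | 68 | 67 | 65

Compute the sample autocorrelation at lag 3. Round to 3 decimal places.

Mean z̄ = (79 + 76 + 71 + 68 + 67 + 65)/6 = 71.0000
Deviations from mean: 8.0000, 5.0000, 0.0000, -3.0000, -4.0000, -6.0000
Σ(z_t−z̄)(z_{t+3}−z̄) = (-24.0000) + (-20.0000) + (0.0000) = -44.0000
Denominator Σ(z_t−z̄)² = 150.0000
r_3 = -44.0000 / 150.0000 = -0.293

-0.293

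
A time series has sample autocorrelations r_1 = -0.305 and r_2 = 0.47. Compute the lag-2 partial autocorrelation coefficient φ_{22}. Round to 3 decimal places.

0.416

φ_{22} = (r_2 − r_1²) / (1 − r_1²)
r_1² = (-0.305)² = 0.093025
Numerator = 0.47 − 0.0930 = 0.3770; denominator = 1 − 0.0930 = 0.9070
φ_{22} = 0.3770 / 0.9070 = 0.416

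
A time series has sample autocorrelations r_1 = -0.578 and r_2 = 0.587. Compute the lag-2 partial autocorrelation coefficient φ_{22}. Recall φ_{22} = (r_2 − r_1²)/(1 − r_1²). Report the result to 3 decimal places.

0.380

φ_{22} = (r_2 − r_1²) / (1 − r_1²)
r_1² = (-0.578)² = 0.334084
Numerator = 0.587 − 0.3341 = 0.2529; denominator = 1 − 0.3341 = 0.6659
φ_{22} = 0.2529 / 0.6659 = 0.380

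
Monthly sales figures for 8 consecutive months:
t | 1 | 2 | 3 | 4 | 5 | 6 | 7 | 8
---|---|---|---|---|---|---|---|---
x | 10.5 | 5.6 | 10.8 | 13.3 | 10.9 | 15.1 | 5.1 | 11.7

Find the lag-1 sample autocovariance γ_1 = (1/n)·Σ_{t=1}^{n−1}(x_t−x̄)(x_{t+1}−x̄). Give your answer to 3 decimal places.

-3.660

Mean x̄ = (10.5 + 5.6 + 10.8 + 13.3 + 10.9 + 15.1 + 5.1 + 11.7)/8 = 10.3750
Deviations: 0.1250, -4.7750, 0.4250, 2.9250, 0.5250, 4.7250, -5.2750, 1.3250
Σ_{t=1}^{7}(x_t−x̄)(x_{t+1}−x̄) = -29.2806
γ_1 = -29.2806 / 8 = -3.660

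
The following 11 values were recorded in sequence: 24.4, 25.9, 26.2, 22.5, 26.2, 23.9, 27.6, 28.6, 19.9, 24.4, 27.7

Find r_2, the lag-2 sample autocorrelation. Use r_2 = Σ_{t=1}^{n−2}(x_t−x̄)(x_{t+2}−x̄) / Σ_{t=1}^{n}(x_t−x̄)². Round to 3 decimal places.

Mean x̄ = (24.4 + 25.9 + 26.2 + 22.5 + 26.2 + 23.9 + 27.6 + 28.6 + 19.9 + 24.4 + 27.7)/11 = 25.2091
Numerator Σ_{t=1}^{9}(x_t−x̄)(x_{t+2}−x̄) = -28.8765
Denominator Σ(x_t−x̄)² = 64.4091
r_2 = -28.8765 / 64.4091 = -0.448

-0.448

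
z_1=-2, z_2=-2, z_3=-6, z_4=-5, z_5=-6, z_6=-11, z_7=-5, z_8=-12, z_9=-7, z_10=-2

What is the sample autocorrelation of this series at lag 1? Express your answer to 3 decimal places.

Mean z̄ = (-2 − 2 − 6 − 5 − 6 − 11 − 5 − 12 − 7 − 2)/10 = -5.8000
Numerator Σ_{t=1}^{9}(z_t−z̄)(z_{t+1}−z̄) = 8.1600
Denominator Σ(z_t−z̄)² = 111.6000
r_1 = 8.1600 / 111.6000 = 0.073

0.073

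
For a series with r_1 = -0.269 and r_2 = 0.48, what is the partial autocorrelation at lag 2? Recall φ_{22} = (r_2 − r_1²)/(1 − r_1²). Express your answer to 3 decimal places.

0.439

φ_{22} = (r_2 − r_1²) / (1 − r_1²)
r_1² = (-0.269)² = 0.072361
Numerator = 0.48 − 0.0724 = 0.4076; denominator = 1 − 0.0724 = 0.9276
φ_{22} = 0.4076 / 0.9276 = 0.439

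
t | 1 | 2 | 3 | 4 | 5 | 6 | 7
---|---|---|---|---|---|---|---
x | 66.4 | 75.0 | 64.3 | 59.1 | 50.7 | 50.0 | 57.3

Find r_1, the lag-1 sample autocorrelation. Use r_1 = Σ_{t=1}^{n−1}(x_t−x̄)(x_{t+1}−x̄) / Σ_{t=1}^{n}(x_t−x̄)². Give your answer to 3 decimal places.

0.597

Mean x̄ = (66.4 + 75.0 + 64.3 + 59.1 + 50.7 + 50.0 + 57.3)/7 = 60.4000
Deviations from mean: 6.0000, 14.6000, 3.9000, -1.3000, -9.7000, -10.4000, -3.1000
Numerator Σ_{t=1}^{6}(x_t−x̄)(x_{t+1}−x̄) = 285.2000
Denominator Σ(x_t−x̄)² = 477.9200
r_1 = 285.2000 / 477.9200 = 0.597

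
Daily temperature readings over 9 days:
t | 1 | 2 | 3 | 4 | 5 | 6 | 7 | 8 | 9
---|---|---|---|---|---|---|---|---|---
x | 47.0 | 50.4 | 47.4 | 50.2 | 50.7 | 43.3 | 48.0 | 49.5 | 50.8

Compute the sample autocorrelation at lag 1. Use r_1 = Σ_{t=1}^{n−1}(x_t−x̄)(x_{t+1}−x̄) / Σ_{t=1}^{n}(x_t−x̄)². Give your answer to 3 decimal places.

Mean x̄ = (47.0 + 50.4 + 47.4 + 50.2 + 50.7 + 43.3 + 48.0 + 49.5 + 50.8)/9 = 48.5889
Numerator Σ_{t=1}^{8}(x_t−x̄)(x_{t+1}−x̄) = -10.1179
Denominator Σ(x_t−x̄)² = 48.3089
r_1 = -10.1179 / 48.3089 = -0.209

-0.209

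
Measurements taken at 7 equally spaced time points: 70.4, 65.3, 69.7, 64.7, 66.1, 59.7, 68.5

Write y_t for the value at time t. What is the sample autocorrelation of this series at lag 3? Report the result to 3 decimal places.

Mean ȳ = (70.4 + 65.3 + 69.7 + 64.7 + 66.1 + 59.7 + 68.5)/7 = 66.3429
Deviations from mean: 4.0571, -1.0429, 3.3571, -1.6429, -0.2429, -6.6429, 2.1571
Numerator Σ_{t=1}^{4}(y_t−ȳ)(y_{t+3}−ȳ) = -32.2569
Denominator Σ(y_t−ȳ)² = 80.3571
r_3 = -32.2569 / 80.3571 = -0.401

-0.401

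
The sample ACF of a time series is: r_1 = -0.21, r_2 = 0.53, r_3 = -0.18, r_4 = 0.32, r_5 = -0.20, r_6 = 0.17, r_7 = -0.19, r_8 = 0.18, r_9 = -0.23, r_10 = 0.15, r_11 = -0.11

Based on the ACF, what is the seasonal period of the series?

2

The largest autocorrelation is r_2 = 0.53, with weaker echoes at lags 4 (0.32), 6 (0.17), 8 (0.18) and 10 (0.15); the remaining lags stay at or below -0.11.
The dominant spike at lag 2 indicates a seasonal period of 2.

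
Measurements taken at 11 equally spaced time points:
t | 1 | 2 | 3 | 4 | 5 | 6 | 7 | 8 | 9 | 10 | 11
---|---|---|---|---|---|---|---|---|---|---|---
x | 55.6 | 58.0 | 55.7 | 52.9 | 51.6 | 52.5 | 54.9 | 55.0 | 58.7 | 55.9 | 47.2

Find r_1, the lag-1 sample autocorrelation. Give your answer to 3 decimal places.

0.139

Mean x̄ = (55.6 + 58.0 + 55.7 + 52.9 + 51.6 + 52.5 + 54.9 + 55.0 + 58.7 + 55.9 + 47.2)/11 = 54.3636
Numerator Σ_{t=1}^{10}(x_t−x̄)(x_{t+1}−x̄) = 14.3523
Denominator Σ(x_t−x̄)² = 102.9655
r_1 = 14.3523 / 102.9655 = 0.139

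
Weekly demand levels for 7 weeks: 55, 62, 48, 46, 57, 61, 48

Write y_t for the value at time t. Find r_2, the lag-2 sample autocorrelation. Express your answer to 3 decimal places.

Mean ȳ = (55 + 62 + 48 + 46 + 57 + 61 + 48)/7 = 53.8571
Numerator Σ_{t=1}^{5}(y_t−ȳ)(y_{t+2}−ȳ) = -163.6122
Denominator Σ(y_t−ȳ)² = 258.8571
r_2 = -163.6122 / 258.8571 = -0.632

-0.632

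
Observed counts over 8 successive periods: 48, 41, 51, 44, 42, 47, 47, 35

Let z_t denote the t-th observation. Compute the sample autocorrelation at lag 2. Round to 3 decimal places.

Mean z̄ = (48 + 41 + 51 + 44 + 42 + 47 + 47 + 35)/8 = 44.3750
Deviations from mean: 3.6250, -3.3750, 6.6250, -0.3750, -2.3750, 2.6250, 2.6250, -9.3750
Σ(z_t−z̄)(z_{t+2}−z̄) = (24.0156) + (1.2656) + (-15.7344) + (-0.9844) + (-6.2344) + (-24.6094) = -22.2813
Denominator Σ(z_t−z̄)² = 175.8750
r_2 = -22.2813 / 175.8750 = -0.127

-0.127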